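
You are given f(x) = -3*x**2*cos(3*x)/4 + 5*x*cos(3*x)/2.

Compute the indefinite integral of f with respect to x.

F(x) = -x**2*sin(3*x)/4 + 5*x*sin(3*x)/6 - x*cos(3*x)/6 + sin(3*x)/18 + 5*cos(3*x)/18 + C

The integrand splits into summands that can be handled one at a time.
Check: d/dx[-x**2*sin(3*x)/4 + 5*x*sin(3*x)/6 - x*cos(3*x)/6 + sin(3*x)/18 + 5*cos(3*x)/18] = -3*x**2*cos(3*x)/4 + 5*x*cos(3*x)/2 = f(x).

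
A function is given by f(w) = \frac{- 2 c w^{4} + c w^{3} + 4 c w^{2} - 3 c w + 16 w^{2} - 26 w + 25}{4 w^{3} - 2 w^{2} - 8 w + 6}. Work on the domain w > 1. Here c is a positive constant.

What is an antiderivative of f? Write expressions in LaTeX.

A candidate is checked by its d/dw: the result must match f(w).
Check: d/dw[- \frac{c w^{3} - c w^{2} - 16 w \log{\left(w + \frac{3}{2} \right)} + 16 \log{\left(w + \frac{3}{2} \right)} + 6}{4 \left(w - 1\right)}] = \frac{- 2 c w^{4} + c w^{3} + 4 c w^{2} - 3 c w + 16 w^{2} - 26 w + 25}{4 w^{3} - 2 w^{2} - 8 w + 6} = f(w).

An antiderivative is F(w) = - \frac{c w^{3} - c w^{2} - 16 w \log{\left(w + \frac{3}{2} \right)} + 16 \log{\left(w + \frac{3}{2} \right)} + 6}{4 \left(w - 1\right)}.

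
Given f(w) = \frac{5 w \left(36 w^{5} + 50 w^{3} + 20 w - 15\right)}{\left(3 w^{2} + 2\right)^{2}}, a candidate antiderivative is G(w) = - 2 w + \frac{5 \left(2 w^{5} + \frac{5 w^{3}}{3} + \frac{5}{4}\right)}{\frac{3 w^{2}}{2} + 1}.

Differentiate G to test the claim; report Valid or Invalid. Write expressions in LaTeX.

Invalid: d/dw[G] - f = -2, which is not 0.

d/dw[G] = \frac{180 w^{6} + 232 w^{4} + 76 w^{2} - 75 w - 8}{9 w^{4} + 12 w^{2} + 4}
d/dw[G] - f(w) = -2 != 0.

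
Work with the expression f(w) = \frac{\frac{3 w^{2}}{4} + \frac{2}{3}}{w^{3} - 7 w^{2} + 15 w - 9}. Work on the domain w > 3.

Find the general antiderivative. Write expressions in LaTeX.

F(w) = \frac{19 w \log{\left(w - 3 \right)} + 17 w \log{\left(w - 1 \right)} - 57 \log{\left(w - 3 \right)} - 51 \log{\left(w - 1 \right)} - 178}{48 w - 144} + C

Factor the denominator (12 \left(w - 3\right)^{2} \left(w - 1\right)) and decompose: f = \frac{17}{48 \left(w - 1\right)} + \frac{19}{48 \left(w - 3\right)} + \frac{89}{24 \left(w - 3\right)^{2}}; each piece integrates to a log, atan, or power term.
Check: d/dw[\frac{19 w \log{\left(w - 3 \right)} + 17 w \log{\left(w - 1 \right)} - 57 \log{\left(w - 3 \right)} - 51 \log{\left(w - 1 \right)} - 178}{48 w - 144}] = \frac{9 w^{2} + 8}{12 w^{3} - 84 w^{2} + 180 w - 108}, which equals f(w).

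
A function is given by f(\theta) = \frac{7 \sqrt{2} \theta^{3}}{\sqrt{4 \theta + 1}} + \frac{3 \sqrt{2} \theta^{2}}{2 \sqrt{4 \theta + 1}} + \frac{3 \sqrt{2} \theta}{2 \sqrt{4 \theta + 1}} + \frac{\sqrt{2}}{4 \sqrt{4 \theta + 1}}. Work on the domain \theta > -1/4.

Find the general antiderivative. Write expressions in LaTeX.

F(\theta) = \frac{\sqrt{2} \theta \sqrt{4 \theta + 1} \left(2 \theta^{2} + 1\right)}{4} + C

Recognize the product-rule pattern: f = u'v + uv' with u = - \sqrt{2 \theta + \frac{1}{2}}, v = - \theta^{3} - \frac{\theta}{2}, so integration by parts undoes it.
Check: d/d\theta[\frac{\sqrt{2} \theta \sqrt{4 \theta + 1} \left(2 \theta^{2} + 1\right)}{4}] = \frac{28 \sqrt{2} \theta^{3} + 6 \sqrt{2} \theta^{2} + 6 \sqrt{2} \theta + \sqrt{2}}{4 \sqrt{4 \theta + 1}}, which equals f(\theta).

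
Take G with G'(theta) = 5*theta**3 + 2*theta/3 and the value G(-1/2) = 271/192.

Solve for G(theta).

The integrand splits into summands that can be handled one at a time.
A general antiderivative is 5*theta**4/4 + theta**2/3 + 5/4 + C.
The condition gives C = 271/192 - (271/192) = 0.
So G(theta) = 5*theta**4/4 + theta**2/3 + 5/4.
Check: d/dtheta[5*theta**4/4 + theta**2/3 + 5/4] = 5*theta**3 + 2*theta/3 = G'(theta).

G(theta) = 5*theta**4/4 + theta**2/3 + 5/4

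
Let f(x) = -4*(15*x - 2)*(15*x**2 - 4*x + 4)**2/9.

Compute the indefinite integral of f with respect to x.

F(x) = -2*(5*x**2 - 4*x/3 + 4/3)**3 + C

f matches the chain-rule pattern g'(h)*h' with inner function h(x) = 5*x**2 - 4*x/3 + 4/3; substituting u = h(x) collapses the integral.
Check: d/dx[-2*(5*x**2 - 4*x/3 + 4/3)**3] = -1500*x**5 + 1000*x**4 - 3040*x**3/3 + 3008*x**2/9 - 1216*x/9 + 128/9, which equals f(x).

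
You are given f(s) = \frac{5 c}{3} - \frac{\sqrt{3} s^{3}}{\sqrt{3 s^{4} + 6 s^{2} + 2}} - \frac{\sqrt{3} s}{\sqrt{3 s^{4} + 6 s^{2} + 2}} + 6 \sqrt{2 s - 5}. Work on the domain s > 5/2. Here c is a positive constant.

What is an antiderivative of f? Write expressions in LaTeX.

An antiderivative is F(s) = \frac{5 c s}{3} + 4 s \sqrt{2 s - 5} - 10 \sqrt{2 s - 5} - \frac{\sqrt{s^{4} + 2 s^{2} + \frac{2}{3}}}{2}.

The integrand splits into summands that can be handled one at a time.
Check: d/ds[\frac{5 c s}{3} + 4 s \sqrt{2 s - 5} - 10 \sqrt{2 s - 5} - \frac{\sqrt{s^{4} + 2 s^{2} + \frac{2}{3}}}{2}] = \frac{5 c \sqrt{2 s - 5} \sqrt{3 s^{4} + 6 s^{2} + 2} - 3 \sqrt{3} s^{3} \sqrt{2 s - 5} - 3 \sqrt{3} s \sqrt{2 s - 5} + 36 s \sqrt{3 s^{4} + 6 s^{2} + 2} - 90 \sqrt{3 s^{4} + 6 s^{2} + 2}}{3 \sqrt{2 s - 5} \sqrt{3 s^{4} + 6 s^{2} + 2}}, which equals f(s).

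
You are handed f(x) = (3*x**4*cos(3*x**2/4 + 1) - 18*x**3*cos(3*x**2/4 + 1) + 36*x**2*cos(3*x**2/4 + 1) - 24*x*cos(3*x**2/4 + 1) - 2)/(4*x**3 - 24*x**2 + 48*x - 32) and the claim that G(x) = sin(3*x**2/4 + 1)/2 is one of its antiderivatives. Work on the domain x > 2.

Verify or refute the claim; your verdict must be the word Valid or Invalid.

d/dx[G] = 3*x*cos(3*x**2/4 + 1)/4
d/dx[G] - f(x) = 1/(2*x**3 - 12*x**2 + 24*x - 16) != 0.

Invalid: d/dx[G] - f = 1/(2*x**3 - 12*x**2 + 24*x - 16), which is not 0.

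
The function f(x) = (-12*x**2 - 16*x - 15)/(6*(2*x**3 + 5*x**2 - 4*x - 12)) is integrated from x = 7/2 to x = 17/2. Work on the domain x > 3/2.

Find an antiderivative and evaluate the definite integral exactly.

Antiderivative: F(x) = -22*log(x - 3/2)/49 - 27*log(x + 2)/49 - 31/(42*x + 84); value = -27*log(21/2)/49 - 22*log(7)/49 + 310/4851 + 22*log(2)/49 + 27*log(11/2)/49

Factor the denominator (6*(x + 2)**2*(2*x - 3)) and decompose: f = -44/(49*(2*x - 3)) - 27/(49*(x + 2)) + 31/(42*(x + 2)**2); each piece integrates to a log, atan, or power term.
F(x) = -22*log(x - 3/2)/49 - 27*log(x + 2)/49 - 31/(42*x + 84) is an antiderivative of f.
Check: d/dx[-22*log(x - 3/2)/49 - 27*log(x + 2)/49 - 31/(42*x + 84)] = (-12*x**2 - 16*x - 15)/(12*x**3 + 30*x**2 - 24*x - 72), which equals f(x).
F(17/2) = -27*log(21/2)/49 - 22*log(7)/49 - 31/441; F(7/2) = -27*log(11/2)/49 - 22*log(2)/49 - 31/231.
Integral = F(17/2) - F(7/2) = -27*log(21/2)/49 - 22*log(7)/49 + 310/4851 + 22*log(2)/49 + 27*log(11/2)/49.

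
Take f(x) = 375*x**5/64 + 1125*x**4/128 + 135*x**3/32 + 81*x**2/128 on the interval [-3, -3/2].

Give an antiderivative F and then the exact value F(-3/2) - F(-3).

The substitution u = 5*x**2/4 + 3*x/4 works: f is exactly (dF/du)*(du/dx) for that inner function.
F(x) = 125*x**6/128 + 225*x**5/128 + 135*x**4/128 + 27*x**3/128 is an antiderivative of f.
Check: d/dx[125*x**6/128 + 225*x**5/128 + 135*x**4/128 + 27*x**3/128] = 375*x**5/64 + 1125*x**4/128 + 135*x**3/32 + 81*x**2/128 = f(x).
F(-3/2) = 19683/8192; F(-3) = 729/2.
Integral = F(-3/2) - F(-3) = -2966301/8192.

Antiderivative: F(x) = 125*x**6/128 + 225*x**5/128 + 135*x**4/128 + 27*x**3/128; value = -2966301/8192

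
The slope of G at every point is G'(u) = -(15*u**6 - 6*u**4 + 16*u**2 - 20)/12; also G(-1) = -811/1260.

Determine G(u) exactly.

A first test for any G(u): its u-derivative must equal the given G'(u).
A general antiderivative is -5*u**7/28 + u**5/10 - 4*u**3/9 + 5*u/3 + C.
The condition gives C = -811/1260 - (-1441/1260) = 1/2.
So G(u) = (-225*u**7 + 126*u**5 - 560*u**3 + 2100*u + 630)/1260.
Check: d/du[(-225*u**7 + 126*u**5 - 560*u**3 + 2100*u + 630)/1260] = -5*u**6/4 + u**4/2 - 4*u**2/3 + 5/3, which equals G'(u).

G(u) = (-225*u**7 + 126*u**5 - 560*u**3 + 2100*u + 630)/1260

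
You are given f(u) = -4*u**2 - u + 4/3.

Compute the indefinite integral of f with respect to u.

Integrate term by term and add the pieces.
Check: d/du[-4*u**3/3 - u**2/2 + 4*u/3] = -4*u**2 - u + 4/3 = f(u).

F(u) = -4*u**3/3 - u**2/2 + 4*u/3 + C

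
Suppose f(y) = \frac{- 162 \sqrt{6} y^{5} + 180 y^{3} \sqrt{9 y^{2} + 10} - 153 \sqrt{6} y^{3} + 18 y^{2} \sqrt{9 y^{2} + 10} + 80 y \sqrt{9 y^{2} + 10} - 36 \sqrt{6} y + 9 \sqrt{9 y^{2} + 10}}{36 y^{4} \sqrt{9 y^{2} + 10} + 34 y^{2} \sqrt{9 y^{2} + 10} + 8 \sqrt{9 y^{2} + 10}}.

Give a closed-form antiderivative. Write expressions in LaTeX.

Any candidate F(y) must reproduce f(y) exactly when differentiated.
Check: d/dy[- 3 \sqrt{\frac{3 y^{2}}{2} + \frac{5}{3}} + \frac{5 \log{\left(3 y^{2} + \frac{3}{2} \right)}}{2} + \frac{3 \operatorname{atan}{\left(\frac{3 y}{2} \right)}}{4}] = \frac{- 162 \sqrt{6} y^{5} + 180 y^{3} \sqrt{9 y^{2} + 10} - 153 \sqrt{6} y^{3} + 18 y^{2} \sqrt{9 y^{2} + 10} + 80 y \sqrt{9 y^{2} + 10} - 36 \sqrt{6} y + 9 \sqrt{9 y^{2} + 10}}{36 y^{4} \sqrt{9 y^{2} + 10} + 34 y^{2} \sqrt{9 y^{2} + 10} + 8 \sqrt{9 y^{2} + 10}} = f(y).

An antiderivative is F(y) = - 3 \sqrt{\frac{3 y^{2}}{2} + \frac{5}{3}} + \frac{5 \log{\left(3 y^{2} + \frac{3}{2} \right)}}{2} + \frac{3 \operatorname{atan}{\left(\frac{3 y}{2} \right)}}{4}.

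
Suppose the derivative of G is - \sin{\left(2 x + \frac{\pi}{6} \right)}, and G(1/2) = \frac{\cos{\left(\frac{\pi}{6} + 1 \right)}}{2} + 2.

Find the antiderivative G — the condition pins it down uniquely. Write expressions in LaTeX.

A candidate passes only if d/dx[G] lands on the given G'(x) exactly.
A general antiderivative is \frac{\cos{\left(2 x + \frac{\pi}{6} \right)}}{2} + C.
The condition gives C = \frac{\cos{\left(\frac{\pi}{6} + 1 \right)}}{2} + 2 - (\frac{\cos{\left(\frac{\pi}{6} + 1 \right)}}{2}) = 2.
So G(x) = \frac{\cos{\left(2 x + \frac{\pi}{6} \right)}}{2} + 2.
Check: d/dx[\frac{\cos{\left(2 x + \frac{\pi}{6} \right)}}{2} + 2] = - \sin{\left(2 x + \frac{\pi}{6} \right)} = G'(x).

G(x) = \frac{\cos{\left(2 x + \frac{\pi}{6} \right)}}{2} + 2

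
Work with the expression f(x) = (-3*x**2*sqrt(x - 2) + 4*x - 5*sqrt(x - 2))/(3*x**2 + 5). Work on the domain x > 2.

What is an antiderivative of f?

A candidate is checked by its d/dx: the result must match f(x).
Check: d/dx[-2*x*sqrt(x - 2)/3 + 4*sqrt(x - 2)/3 + 2*log(3*x**2 + 5)/3] = (-3*x**3 + 6*x**2 + 4*x*sqrt(x - 2) - 5*x + 10)/(3*x**2*sqrt(x - 2) + 5*sqrt(x - 2)), which equals f(x).

An antiderivative is F(x) = -2*x*sqrt(x - 2)/3 + 4*sqrt(x - 2)/3 + 2*log(3*x**2 + 5)/3.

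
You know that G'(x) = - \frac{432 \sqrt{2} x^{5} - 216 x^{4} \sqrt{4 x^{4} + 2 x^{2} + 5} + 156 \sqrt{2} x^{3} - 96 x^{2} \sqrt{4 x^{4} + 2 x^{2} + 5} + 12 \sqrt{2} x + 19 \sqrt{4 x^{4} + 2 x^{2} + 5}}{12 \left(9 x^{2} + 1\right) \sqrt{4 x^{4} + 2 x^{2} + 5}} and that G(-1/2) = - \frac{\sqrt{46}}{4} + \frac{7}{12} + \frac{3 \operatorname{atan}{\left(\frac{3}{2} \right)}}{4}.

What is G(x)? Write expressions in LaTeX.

G(x) = \frac{2 x^{3}}{3} + \frac{2 x}{3} - \sqrt{2 x^{4} + x^{2} + \frac{5}{2}} - \frac{3 \operatorname{atan}{\left(3 x \right)}}{4} + 1

Recover the given G'(x) by differentiating a candidate G(x); any mismatch rules it out.
A general antiderivative is \frac{2 x^{3}}{3} + \frac{2 x}{3} - \sqrt{2 x^{4} + x^{2} + \frac{5}{2}} - \frac{3 \operatorname{atan}{\left(3 x \right)}}{4} + C.
The condition gives C = - \frac{\sqrt{46}}{4} + \frac{7}{12} + \frac{3 \operatorname{atan}{\left(\frac{3}{2} \right)}}{4} - (- \frac{\sqrt{46}}{4} - \frac{5}{12} + \frac{3 \operatorname{atan}{\left(\frac{3}{2} \right)}}{4}) = 1.
So G(x) = \frac{2 x^{3}}{3} + \frac{2 x}{3} - \sqrt{2 x^{4} + x^{2} + \frac{5}{2}} - \frac{3 \operatorname{atan}{\left(3 x \right)}}{4} + 1.
Check: d/dx[\frac{2 x^{3}}{3} + \frac{2 x}{3} - \sqrt{2 x^{4} + x^{2} + \frac{5}{2}} - \frac{3 \operatorname{atan}{\left(3 x \right)}}{4} + 1] = \frac{- 432 \sqrt{2} x^{5} + 216 x^{4} \sqrt{4 x^{4} + 2 x^{2} + 5} - 156 \sqrt{2} x^{3} + 96 x^{2} \sqrt{4 x^{4} + 2 x^{2} + 5} - 12 \sqrt{2} x - 19 \sqrt{4 x^{4} + 2 x^{2} + 5}}{108 x^{2} \sqrt{4 x^{4} + 2 x^{2} + 5} + 12 \sqrt{4 x^{4} + 2 x^{2} + 5}}, which equals G'(x).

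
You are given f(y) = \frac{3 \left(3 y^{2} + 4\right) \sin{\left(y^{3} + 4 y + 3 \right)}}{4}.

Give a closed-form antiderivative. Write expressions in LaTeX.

An antiderivative is F(y) = - \frac{3 \cos{\left(y^{3} + 4 y + 3 \right)}}{4}.

The substitution u = y^{3} + 4 y + 3 works: f is exactly (dF/du)*(du/dy) for that inner function.
Check: d/dy[- \frac{3 \cos{\left(y^{3} + 4 y + 3 \right)}}{4}] = \frac{9 y^{2} \sin{\left(y^{3} + 4 y + 3 \right)}}{4} + 3 \sin{\left(y^{3} + 4 y + 3 \right)}, which equals f(y).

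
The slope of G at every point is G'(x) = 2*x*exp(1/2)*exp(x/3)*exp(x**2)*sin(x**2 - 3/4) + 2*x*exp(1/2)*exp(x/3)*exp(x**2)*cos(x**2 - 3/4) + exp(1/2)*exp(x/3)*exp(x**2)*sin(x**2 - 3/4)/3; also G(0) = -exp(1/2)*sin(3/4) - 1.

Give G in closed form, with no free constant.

G(x) = exp(1/2)*exp(x/3)*exp(x**2)*sin(x**2 - 3/4) - 1

Recognize the product-rule pattern: G'(x) = u'v + uv' with u = exp(x**2 + x/3 + 1/2), v = sin(x**2 - 3/4), so integration by parts undoes it.
A general antiderivative is exp(x**2 + x/3 + 1/2)*sin(x**2 - 3/4) + C.
The condition gives C = -exp(1/2)*sin(3/4) - 1 - (-exp(1/2)*sin(3/4)) = -1.
So G(x) = exp(1/2)*exp(x/3)*exp(x**2)*sin(x**2 - 3/4) - 1.
Check: d/dx[exp(1/2)*exp(x/3)*exp(x**2)*sin(x**2 - 3/4) - 1] = 2*x*exp(1/2)*exp(x/3)*exp(x**2)*sin(x**2 - 3/4) + 2*x*exp(1/2)*exp(x/3)*exp(x**2)*cos(x**2 - 3/4) + exp(1/2)*exp(x/3)*exp(x**2)*sin(x**2 - 3/4)/3 = G'(x).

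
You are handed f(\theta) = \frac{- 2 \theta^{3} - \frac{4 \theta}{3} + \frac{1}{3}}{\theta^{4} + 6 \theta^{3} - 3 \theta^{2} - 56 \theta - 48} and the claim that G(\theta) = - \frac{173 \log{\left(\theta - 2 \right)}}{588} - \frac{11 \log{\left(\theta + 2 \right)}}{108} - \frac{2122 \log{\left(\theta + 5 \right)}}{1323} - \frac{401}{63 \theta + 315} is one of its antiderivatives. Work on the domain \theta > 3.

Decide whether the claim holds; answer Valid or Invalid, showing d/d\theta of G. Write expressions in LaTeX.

Invalid: d/d\theta[G] - f = \frac{6 \theta^{6} + 18 \theta^{5} + 48 \theta^{4} + 782 \theta^{3} + 1942 \theta^{2} + 1200 \theta + 532}{3 \theta^{8} + 48 \theta^{7} + 234 \theta^{6} - 3033 \theta^{4} - 6408 \theta^{3} + 4596 \theta^{2} + 22560 \theta + 14400}, which is not 0.

d/d\theta[G] = \frac{- 6 \theta^{3} - 18 \theta^{2} - 22 \theta - 9}{3 \theta^{4} + 30 \theta^{3} + 63 \theta^{2} - 120 \theta - 300}
d/d\theta[G] - f(\theta) = \frac{6 \theta^{6} + 18 \theta^{5} + 48 \theta^{4} + 782 \theta^{3} + 1942 \theta^{2} + 1200 \theta + 532}{3 \theta^{8} + 48 \theta^{7} + 234 \theta^{6} - 3033 \theta^{4} - 6408 \theta^{3} + 4596 \theta^{2} + 22560 \theta + 14400} != 0.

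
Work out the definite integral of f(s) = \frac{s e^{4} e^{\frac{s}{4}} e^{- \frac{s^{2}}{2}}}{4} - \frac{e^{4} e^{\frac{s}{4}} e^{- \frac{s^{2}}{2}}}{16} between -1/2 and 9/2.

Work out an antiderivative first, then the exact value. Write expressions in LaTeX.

Antiderivative: F(s) = - \frac{e^{4} e^{\frac{s}{4}} e^{- \frac{s^{2}}{2}}}{4}; value = - \frac{1}{4 e^{5}} + \frac{e^{\frac{15}{4}}}{4}

f matches the chain-rule pattern g'(h)*h' with inner function h(s) = - \frac{s^{2}}{2} + \frac{s}{4} + 4; substituting u = h(s) collapses the integral.
F(s) = - \frac{e^{4} e^{\frac{s}{4}} e^{- \frac{s^{2}}{2}}}{4} is an antiderivative of f.
Check: d/ds[- \frac{e^{4} e^{\frac{s}{4}} e^{- \frac{s^{2}}{2}}}{4}] = \frac{\left(4 s e^{4} e^{\frac{s}{4}} - e^{4} e^{\frac{s}{4}}\right) e^{- \frac{s^{2}}{2}}}{16}, which equals f(s).
F(9/2) = - \frac{1}{4 e^{5}}; F(-1/2) = - \frac{e^{\frac{15}{4}}}{4}.
Integral = F(9/2) - F(-1/2) = - \frac{1}{4 e^{5}} + \frac{e^{\frac{15}{4}}}{4}.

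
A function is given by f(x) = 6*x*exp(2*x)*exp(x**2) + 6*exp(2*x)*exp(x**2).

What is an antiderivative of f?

The substitution u = x**2 + 2*x works: f is exactly (dF/du)*(du/dx) for that inner function.
Check: d/dx[3*exp(2*x)*exp(x**2)] = 6*x*exp(2*x)*exp(x**2) + 6*exp(2*x)*exp(x**2) = f(x).

An antiderivative is F(x) = 3*exp(2*x)*exp(x**2).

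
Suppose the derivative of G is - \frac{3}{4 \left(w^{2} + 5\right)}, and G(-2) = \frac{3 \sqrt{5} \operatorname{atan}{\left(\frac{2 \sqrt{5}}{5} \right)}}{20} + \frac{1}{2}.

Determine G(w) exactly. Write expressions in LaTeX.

G(w) = - \frac{3 \sqrt{5} \operatorname{atan}{\left(\frac{\sqrt{5} w}{5} \right)}}{20} + \frac{1}{2}

Check a candidate G(w) by differentiating: d/dw[G] must match the given G'(w).
A general antiderivative is - \frac{3 \sqrt{5} \operatorname{atan}{\left(\frac{\sqrt{5} w}{5} \right)}}{20} + C.
The condition gives C = \frac{3 \sqrt{5} \operatorname{atan}{\left(\frac{2 \sqrt{5}}{5} \right)}}{20} + \frac{1}{2} - (\frac{3 \sqrt{5} \operatorname{atan}{\left(\frac{2 \sqrt{5}}{5} \right)}}{20}) = \frac{1}{2}.
So G(w) = - \frac{3 \sqrt{5} \operatorname{atan}{\left(\frac{\sqrt{5} w}{5} \right)}}{20} + \frac{1}{2}.
Check: d/dw[- \frac{3 \sqrt{5} \operatorname{atan}{\left(\frac{\sqrt{5} w}{5} \right)}}{20} + \frac{1}{2}] = - \frac{3}{4 w^{2} + 20}, which equals G'(w).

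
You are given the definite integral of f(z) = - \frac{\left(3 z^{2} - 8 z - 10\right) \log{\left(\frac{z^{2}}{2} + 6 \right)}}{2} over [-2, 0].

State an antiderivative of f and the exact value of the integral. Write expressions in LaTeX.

Any candidate F(z) must reproduce f(z) exactly when differentiated.
F(z) = - \frac{z^{3} \log{\left(\frac{z^{2}}{2} + 6 \right)}}{2} + \frac{z^{3}}{3} + 2 z^{2} \log{\left(\frac{z^{2}}{2} + 6 \right)} - 2 z^{2} + 5 z \log{\left(\frac{z^{2}}{2} + 6 \right)} - 22 z + 24 \log{\left(z^{2} + 12 \right)} + 44 \sqrt{3} \operatorname{atan}{\left(\frac{\sqrt{3} z}{6} \right)} is an antiderivative of f.
Check: d/dz[- \frac{z^{3} \log{\left(\frac{z^{2}}{2} + 6 \right)}}{2} + \frac{z^{3}}{3} + 2 z^{2} \log{\left(\frac{z^{2}}{2} + 6 \right)} - 2 z^{2} + 5 z \log{\left(\frac{z^{2}}{2} + 6 \right)} - 22 z + 24 \log{\left(z^{2} + 12 \right)} + 44 \sqrt{3} \operatorname{atan}{\left(\frac{\sqrt{3} z}{6} \right)}] = - \frac{3 z^{2} \log{\left(\frac{z^{2}}{2} + 6 \right)}}{2} + 4 z \log{\left(\frac{z^{2}}{2} + 6 \right)} + 5 \log{\left(\frac{z^{2}}{2} + 6 \right)}, which equals f(z).
F(0) = 24 \log{\left(12 \right)}; F(-2) = - \frac{22 \sqrt{3} \pi}{3} + 2 \log{\left(8 \right)} + \frac{100}{3} + 24 \log{\left(16 \right)}.
Integral = F(0) - F(-2) = - 24 \log{\left(16 \right)} - \frac{100}{3} - 2 \log{\left(8 \right)} + \frac{22 \sqrt{3} \pi}{3} + 24 \log{\left(12 \right)}.

Antiderivative: F(z) = - \frac{z^{3} \log{\left(\frac{z^{2}}{2} + 6 \right)}}{2} + \frac{z^{3}}{3} + 2 z^{2} \log{\left(\frac{z^{2}}{2} + 6 \right)} - 2 z^{2} + 5 z \log{\left(\frac{z^{2}}{2} + 6 \right)} - 22 z + 24 \log{\left(z^{2} + 12 \right)} + 44 \sqrt{3} \operatorname{atan}{\left(\frac{\sqrt{3} z}{6} \right)}; value = - 24 \log{\left(16 \right)} - \frac{100}{3} - 2 \log{\left(8 \right)} + \frac{22 \sqrt{3} \pi}{3} + 24 \log{\left(12 \right)}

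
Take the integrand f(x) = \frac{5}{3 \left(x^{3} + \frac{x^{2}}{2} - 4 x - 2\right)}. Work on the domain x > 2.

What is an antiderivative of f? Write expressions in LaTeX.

An antiderivative is F(x) = \frac{\log{\left(x - 2 \right)}}{6} - \frac{4 \log{\left(x + \frac{1}{2} \right)}}{9} + \frac{5 \log{\left(x + 2 \right)}}{18}.

Factor the denominator (3 \left(x - 2\right) \left(x + 2\right) \left(2 x + 1\right)) and decompose: f = - \frac{8}{9 \left(2 x + 1\right)} + \frac{5}{18 \left(x + 2\right)} + \frac{1}{6 \left(x - 2\right)}; each piece integrates to a log, atan, or power term.
Check: d/dx[\frac{\log{\left(x - 2 \right)}}{6} - \frac{4 \log{\left(x + \frac{1}{2} \right)}}{9} + \frac{5 \log{\left(x + 2 \right)}}{18}] = \frac{10}{6 x^{3} + 3 x^{2} - 24 x - 12}, which equals f(x).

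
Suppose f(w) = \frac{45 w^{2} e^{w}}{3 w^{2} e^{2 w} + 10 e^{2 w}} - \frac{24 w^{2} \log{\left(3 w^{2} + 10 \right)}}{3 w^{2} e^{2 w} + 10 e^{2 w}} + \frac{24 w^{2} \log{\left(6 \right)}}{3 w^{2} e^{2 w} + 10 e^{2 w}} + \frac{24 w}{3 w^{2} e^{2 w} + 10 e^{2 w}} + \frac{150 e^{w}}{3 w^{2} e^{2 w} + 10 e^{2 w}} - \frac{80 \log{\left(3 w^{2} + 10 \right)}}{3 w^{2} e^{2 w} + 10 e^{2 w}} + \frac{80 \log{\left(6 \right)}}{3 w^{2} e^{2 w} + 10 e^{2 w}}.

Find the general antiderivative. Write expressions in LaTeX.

F(w) = \left(- 15 e^{w} + 4 \log{\left(3 w^{2} + 10 \right)} - 4 \log{\left(6 \right)}\right) e^{- 2 w} + C

f has the shape u'v + uv' for u = - 15 e^{w} + 4 \log{\left(\frac{w^{2}}{2} + \frac{5}{3} \right)} and v = e^{- 2 w} — it is the derivative of the product u*v.
Check: d/dw[\left(- 15 e^{w} + 4 \log{\left(3 w^{2} + 10 \right)} - 4 \log{\left(6 \right)}\right) e^{- 2 w}] = \frac{45 w^{2} e^{w} - 24 w^{2} \log{\left(3 w^{2} + 10 \right)} + 24 w^{2} \log{\left(6 \right)} + 24 w + 150 e^{w} - 80 \log{\left(3 w^{2} + 10 \right)} + 80 \log{\left(6 \right)}}{3 w^{2} e^{2 w} + 10 e^{2 w}}, which equals f(w).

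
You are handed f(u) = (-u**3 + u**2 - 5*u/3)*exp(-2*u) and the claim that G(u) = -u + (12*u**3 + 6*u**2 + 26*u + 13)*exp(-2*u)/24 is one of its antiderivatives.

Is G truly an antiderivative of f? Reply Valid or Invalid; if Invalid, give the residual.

d/du[G] = (-3*u**3 + 3*u**2 - 5*u - 3*exp(2*u))*exp(-2*u)/3
d/du[G] - f(u) = -1 != 0.

Invalid: d/du[G] - f = -1, which is not 0.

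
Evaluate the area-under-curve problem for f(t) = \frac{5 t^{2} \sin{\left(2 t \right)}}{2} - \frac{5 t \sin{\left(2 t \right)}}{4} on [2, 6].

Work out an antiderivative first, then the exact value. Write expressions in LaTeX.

The integrand splits into summands that can be handled one at a time.
F(t) = - \frac{5 t^{2} \cos{\left(2 t \right)}}{4} + \frac{5 t \sin{\left(2 t \right)}}{4} + \frac{5 t \cos{\left(2 t \right)}}{8} - \frac{5 \sin{\left(2 t \right)}}{16} + \frac{5 \cos{\left(2 t \right)}}{8} is an antiderivative of f.
Check: d/dt[- \frac{5 t^{2} \cos{\left(2 t \right)}}{4} + \frac{5 t \sin{\left(2 t \right)}}{4} + \frac{5 t \cos{\left(2 t \right)}}{8} - \frac{5 \sin{\left(2 t \right)}}{16} + \frac{5 \cos{\left(2 t \right)}}{8}] = \frac{5 t^{2} \sin{\left(2 t \right)}}{2} - \frac{5 t \sin{\left(2 t \right)}}{4} = f(t).
F(6) = - \frac{325 \cos{\left(12 \right)}}{8} + \frac{115 \sin{\left(12 \right)}}{16}; F(2) = \frac{35 \sin{\left(4 \right)}}{16} - \frac{25 \cos{\left(4 \right)}}{8}.
Integral = F(6) - F(2) = - \frac{325 \cos{\left(12 \right)}}{8} + \frac{115 \sin{\left(12 \right)}}{16} + \frac{25 \cos{\left(4 \right)}}{8} - \frac{35 \sin{\left(4 \right)}}{16}.

Antiderivative: F(t) = - \frac{5 t^{2} \cos{\left(2 t \right)}}{4} + \frac{5 t \sin{\left(2 t \right)}}{4} + \frac{5 t \cos{\left(2 t \right)}}{8} - \frac{5 \sin{\left(2 t \right)}}{16} + \frac{5 \cos{\left(2 t \right)}}{8}; value = - \frac{325 \cos{\left(12 \right)}}{8} + \frac{115 \sin{\left(12 \right)}}{16} + \frac{25 \cos{\left(4 \right)}}{8} - \frac{35 \sin{\left(4 \right)}}{16}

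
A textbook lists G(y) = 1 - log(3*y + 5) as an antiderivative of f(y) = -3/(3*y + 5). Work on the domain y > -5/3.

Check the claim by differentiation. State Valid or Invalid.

d/dy[G] = -3/(3*y + 5)
This equals f(y) exactly, so the claim holds.

Valid - the claim checks out under differentiation.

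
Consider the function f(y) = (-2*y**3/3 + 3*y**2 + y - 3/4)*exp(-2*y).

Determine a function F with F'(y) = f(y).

f has the shape u'v + uv' for u = y**3/3 - y**2 - 3*y/2 - 3/8 and v = exp(-2*y) — it is the derivative of the product u*v.
Check: d/dy[(8*y**3 - 24*y**2 - 36*y - 9)*exp(-2*y)/24] = (-8*y**3 + 36*y**2 + 12*y - 9)*exp(-2*y)/12, which equals f(y).

An antiderivative is F(y) = (8*y**3 - 24*y**2 - 36*y - 9)*exp(-2*y)/24.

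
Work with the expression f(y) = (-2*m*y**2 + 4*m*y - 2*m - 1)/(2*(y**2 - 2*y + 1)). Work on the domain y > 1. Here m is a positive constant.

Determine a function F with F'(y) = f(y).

An antiderivative is F(y) = (-2*m*y**2 + 2*m*y + 1)/(2*y - 2).

An antiderivative F(y) passes only if d/dy[F] lands on f(y) exactly.
Check: d/dy[(-2*m*y**2 + 2*m*y + 1)/(2*y - 2)] = (-2*m*y**2 + 4*m*y - 2*m - 1)/(2*y**2 - 4*y + 2), which equals f(y).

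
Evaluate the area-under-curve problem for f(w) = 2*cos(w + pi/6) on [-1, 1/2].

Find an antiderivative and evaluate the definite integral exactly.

Antiderivative: F(w) = 2*sin(w + pi/6); value = -2*cos(1 + pi/3) + 2*sin(1/2 + pi/6)

A first test for any F(w): its w-derivative must equal f(w) identically.
F(w) = 2*sin(w + pi/6) is an antiderivative of f.
Check: d/dw[2*sin(w + pi/6)] = 2*cos(w + pi/6) = f(w).
F(1/2) = 2*sin(1/2 + pi/6); F(-1) = 2*cos(1 + pi/3).
Integral = F(1/2) - F(-1) = -2*cos(1 + pi/3) + 2*sin(1/2 + pi/6).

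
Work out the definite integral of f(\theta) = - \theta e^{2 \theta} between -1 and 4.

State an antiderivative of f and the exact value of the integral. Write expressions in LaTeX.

f has the shape u'v + uv' for u = \frac{1}{4} - \frac{\theta}{2} and v = e^{2 \theta} — it is the derivative of the product u*v.
F(\theta) = - \frac{\left(2 \theta - 1\right) e^{2 \theta}}{4} is an antiderivative of f.
Check: d/d\theta[- \frac{\left(2 \theta - 1\right) e^{2 \theta}}{4}] = - \theta e^{2 \theta} = f(\theta).
F(4) = - \frac{7 e^{8}}{4}; F(-1) = \frac{3}{4 e^{2}}.
Integral = F(4) - F(-1) = - \frac{7 e^{8}}{4} - \frac{3}{4 e^{2}}.

Antiderivative: F(\theta) = - \frac{\left(2 \theta - 1\right) e^{2 \theta}}{4}; value = - \frac{7 e^{8}}{4} - \frac{3}{4 e^{2}}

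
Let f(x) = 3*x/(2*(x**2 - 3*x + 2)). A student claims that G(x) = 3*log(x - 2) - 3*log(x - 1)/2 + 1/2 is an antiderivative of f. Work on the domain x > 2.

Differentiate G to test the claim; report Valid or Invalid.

Valid. The derivative of G reproduces f.

d/dx[G] = 3*x/(2*x**2 - 6*x + 4)
This equals f(x) exactly, so the claim holds.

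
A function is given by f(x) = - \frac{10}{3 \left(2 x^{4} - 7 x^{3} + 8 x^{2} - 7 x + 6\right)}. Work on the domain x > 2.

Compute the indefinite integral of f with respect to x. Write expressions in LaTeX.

Factor the denominator (3 \left(x - 2\right) \left(2 x - 3\right) \left(x^{2} + 1\right)) and decompose: f = - \frac{2 \left(7 x + 4\right)}{39 \left(x^{2} + 1\right)} + \frac{80}{39 \left(2 x - 3\right)} - \frac{2}{3 \left(x - 2\right)}; each piece integrates to a log, atan, or power term.
Check: d/dx[- \frac{2 \log{\left(x - 2 \right)}}{3} + \frac{40 \log{\left(x - \frac{3}{2} \right)}}{39} - \frac{7 \log{\left(x^{2} + 1 \right)}}{39} - \frac{8 \operatorname{atan}{\left(x \right)}}{39}] = - \frac{10}{6 x^{4} - 21 x^{3} + 24 x^{2} - 21 x + 18}, which equals f(x).

F(x) = - \frac{2 \log{\left(x - 2 \right)}}{3} + \frac{40 \log{\left(x - \frac{3}{2} \right)}}{39} - \frac{7 \log{\left(x^{2} + 1 \right)}}{39} - \frac{8 \operatorname{atan}{\left(x \right)}}{39} + C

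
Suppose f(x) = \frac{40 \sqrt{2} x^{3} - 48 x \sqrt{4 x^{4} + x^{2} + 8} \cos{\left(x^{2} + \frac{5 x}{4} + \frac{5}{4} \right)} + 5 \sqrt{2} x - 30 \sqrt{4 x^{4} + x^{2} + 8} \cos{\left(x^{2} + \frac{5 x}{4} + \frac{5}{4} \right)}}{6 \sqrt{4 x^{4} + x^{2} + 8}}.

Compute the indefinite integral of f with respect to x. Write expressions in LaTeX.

An antiderivative F(x) passes only if d/dx[F] lands on f(x) exactly.
Check: d/dx[\frac{5 \sqrt{2 x^{4} + \frac{x^{2}}{2} + 4}}{3} - 4 \sin{\left(x^{2} + \frac{5 x}{4} + \frac{5}{4} \right)}] = \frac{40 \sqrt{2} x^{3} - 48 x \sqrt{4 x^{4} + x^{2} + 8} \cos{\left(x^{2} + \frac{5 x}{4} + \frac{5}{4} \right)} + 5 \sqrt{2} x - 30 \sqrt{4 x^{4} + x^{2} + 8} \cos{\left(x^{2} + \frac{5 x}{4} + \frac{5}{4} \right)}}{6 \sqrt{4 x^{4} + x^{2} + 8}} = f(x).

F(x) = \frac{5 \sqrt{2 x^{4} + \frac{x^{2}}{2} + 4}}{3} - 4 \sin{\left(x^{2} + \frac{5 x}{4} + \frac{5}{4} \right)} + C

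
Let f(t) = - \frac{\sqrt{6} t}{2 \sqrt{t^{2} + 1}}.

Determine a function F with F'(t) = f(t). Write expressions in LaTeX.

The substitution u = \frac{3 t^{2}}{2} + \frac{3}{2} works: f is exactly (dF/du)*(du/dt) for that inner function.
Check: d/dt[- \frac{\sqrt{6} \sqrt{t^{2} + 1}}{2}] = - \frac{\sqrt{6} t}{2 \sqrt{t^{2} + 1}} = f(t).

An antiderivative is F(t) = - \frac{\sqrt{6} \sqrt{t^{2} + 1}}{2}.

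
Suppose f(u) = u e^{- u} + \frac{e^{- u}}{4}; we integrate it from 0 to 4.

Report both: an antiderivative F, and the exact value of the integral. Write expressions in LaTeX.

Antiderivative: F(u) = - \frac{\left(4 u + 5\right) e^{- u}}{4}; value = \frac{5}{4} - \frac{21}{4 e^{4}}

f has the shape v'r + vr' for v = - u - \frac{5}{4} and r = e^{- u} — it is the derivative of the product v*r.
F(u) = - \frac{\left(4 u + 5\right) e^{- u}}{4} is an antiderivative of f.
Check: d/du[- \frac{\left(4 u + 5\right) e^{- u}}{4}] = \frac{\left(4 u + 1\right) e^{- u}}{4}, which equals f(u).
F(4) = - \frac{21}{4 e^{4}}; F(0) = - \frac{5}{4}.
Integral = F(4) - F(0) = \frac{5}{4} - \frac{21}{4 e^{4}}.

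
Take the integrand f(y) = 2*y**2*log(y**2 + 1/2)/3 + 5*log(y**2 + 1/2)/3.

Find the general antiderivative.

Integrate term by term and add the pieces.
Check: d/dy[(-4*y**3 + 3*y*(2*y**2 + 15)*log(y**2 + 1/2) - 84*y + 42*sqrt(2)*atan(sqrt(2)*y))/27] = 2*y**2*log(y**2 + 1/2)/3 + 5*log(y**2 + 1/2)/3 = f(y).

F(y) = (-4*y**3 + 3*y*(2*y**2 + 15)*log(y**2 + 1/2) - 84*y + 42*sqrt(2)*atan(sqrt(2)*y))/27 + C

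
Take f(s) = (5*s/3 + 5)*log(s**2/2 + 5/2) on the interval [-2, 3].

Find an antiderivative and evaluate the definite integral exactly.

Antiderivative: F(s) = 5*s**2*log(s**2/2 + 5/2)/6 - 5*s**2/6 + 5*s*log(s**2/2 + 5/2) - 10*s + 25*log(s**2 + 5)/6 + 10*sqrt(5)*atan(sqrt(5)*s/5); value = -325/6 - 25*log(9)/6 + 20*log(9/2)/3 + 25*log(14)/6 + 10*sqrt(5)*atan(2*sqrt(5)/5) + 10*sqrt(5)*atan(3*sqrt(5)/5) + 45*log(7)/2

For F(s) to be correct the identity F'(s) - f(s) = 0 must hold.
F(s) = 5*s**2*log(s**2/2 + 5/2)/6 - 5*s**2/6 + 5*s*log(s**2/2 + 5/2) - 10*s + 25*log(s**2 + 5)/6 + 10*sqrt(5)*atan(sqrt(5)*s/5) is an antiderivative of f.
Check: d/ds[5*s**2*log(s**2/2 + 5/2)/6 - 5*s**2/6 + 5*s*log(s**2/2 + 5/2) - 10*s + 25*log(s**2 + 5)/6 + 10*sqrt(5)*atan(sqrt(5)*s/5)] = 5*s*log(s**2 + 5)/3 - 5*s*log(2)/3 + 5*log(s**2 + 5) - 5*log(2), which equals f(s).
F(3) = -75/2 + 25*log(14)/6 + 10*sqrt(5)*atan(3*sqrt(5)/5) + 45*log(7)/2; F(-2) = -10*sqrt(5)*atan(2*sqrt(5)/5) - 20*log(9/2)/3 + 25*log(9)/6 + 50/3.
Integral = F(3) - F(-2) = -325/6 - 25*log(9)/6 + 20*log(9/2)/3 + 25*log(14)/6 + 10*sqrt(5)*atan(2*sqrt(5)/5) + 10*sqrt(5)*atan(3*sqrt(5)/5) + 45*log(7)/2.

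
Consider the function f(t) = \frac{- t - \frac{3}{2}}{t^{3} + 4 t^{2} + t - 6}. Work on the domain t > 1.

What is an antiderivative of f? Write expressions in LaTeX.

The denominator factors as 2 \left(t - 1\right) \left(t + 2\right) \left(t + 3\right); partial fractions split f into directly integrable pieces: \frac{3}{8 \left(t + 3\right)} - \frac{1}{6 \left(t + 2\right)} - \frac{5}{24 \left(t - 1\right)}.
Check: d/dt[- \frac{5 \log{\left(t - 1 \right)}}{24} - \frac{\log{\left(t + 2 \right)}}{6} + \frac{3 \log{\left(t + 3 \right)}}{8}] = \frac{- 2 t - 3}{2 t^{3} + 8 t^{2} + 2 t - 12}, which equals f(t).

An antiderivative is F(t) = - \frac{5 \log{\left(t - 1 \right)}}{24} - \frac{\log{\left(t + 2 \right)}}{6} + \frac{3 \log{\left(t + 3 \right)}}{8}.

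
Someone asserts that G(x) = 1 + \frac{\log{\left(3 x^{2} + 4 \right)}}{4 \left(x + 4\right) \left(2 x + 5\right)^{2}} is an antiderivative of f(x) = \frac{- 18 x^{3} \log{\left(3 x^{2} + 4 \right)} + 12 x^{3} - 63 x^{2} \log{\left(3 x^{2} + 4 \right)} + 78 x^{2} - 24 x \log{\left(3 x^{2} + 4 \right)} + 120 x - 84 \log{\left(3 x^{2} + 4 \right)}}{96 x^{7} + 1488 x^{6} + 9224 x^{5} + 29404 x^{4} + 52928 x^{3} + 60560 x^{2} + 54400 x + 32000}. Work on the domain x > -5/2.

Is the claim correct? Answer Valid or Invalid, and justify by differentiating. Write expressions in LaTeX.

Valid - differentiating G returns exactly f.

d/dx[G] = \frac{- 18 x^{3} \log{\left(3 x^{2} + 4 \right)} + 12 x^{3} - 63 x^{2} \log{\left(3 x^{2} + 4 \right)} + 78 x^{2} - 24 x \log{\left(3 x^{2} + 4 \right)} + 120 x - 84 \log{\left(3 x^{2} + 4 \right)}}{96 x^{7} + 1488 x^{6} + 9224 x^{5} + 29404 x^{4} + 52928 x^{3} + 60560 x^{2} + 54400 x + 32000}
This equals f(x) exactly, so the claim holds.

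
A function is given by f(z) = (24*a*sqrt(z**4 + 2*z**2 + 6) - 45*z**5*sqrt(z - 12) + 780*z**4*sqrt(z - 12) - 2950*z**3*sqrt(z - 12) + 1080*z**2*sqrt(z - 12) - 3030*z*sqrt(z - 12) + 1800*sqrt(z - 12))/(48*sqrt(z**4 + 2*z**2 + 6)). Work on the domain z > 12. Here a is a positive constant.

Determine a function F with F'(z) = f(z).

An antiderivative is F(z) = -(-12*a*z + 5*z**2*sqrt(z - 12)*sqrt(z**4 + 2*z**2 + 6) - 120*z*sqrt(z - 12)*sqrt(z**4 + 2*z**2 + 6) + 720*sqrt(z - 12)*sqrt(z**4 + 2*z**2 + 6))/24.

Differentiate the proposed F(z) back; it has to land on f(z) exactly.
Check: d/dz[-(-12*a*z + 5*z**2*sqrt(z - 12)*sqrt(z**4 + 2*z**2 + 6) - 120*z*sqrt(z - 12)*sqrt(z**4 + 2*z**2 + 6) + 720*sqrt(z - 12)*sqrt(z**4 + 2*z**2 + 6))/24] = (24*a*sqrt(z - 12)*sqrt(z**4 + 2*z**2 + 6) - 45*z**6 + 1320*z**5 - 12310*z**4 + 36480*z**3 - 15990*z**2 + 38160*z - 21600)/(48*sqrt(z - 12)*sqrt(z**4 + 2*z**2 + 6)), which equals f(z).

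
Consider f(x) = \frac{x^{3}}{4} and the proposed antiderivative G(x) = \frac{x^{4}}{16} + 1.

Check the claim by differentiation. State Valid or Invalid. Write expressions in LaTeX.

d/dx[G] = \frac{x^{3}}{4}
This equals f(x) exactly, so the claim holds.

Valid: G'(x) = f(x).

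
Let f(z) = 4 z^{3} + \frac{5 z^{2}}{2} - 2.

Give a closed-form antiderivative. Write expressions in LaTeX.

Integrate term by term and add the pieces.
Check: d/dz[z^{4} + \frac{5 z^{3}}{6} - 2 z] = 4 z^{3} + \frac{5 z^{2}}{2} - 2 = f(z).

An antiderivative is F(z) = z^{4} + \frac{5 z^{3}}{6} - 2 z.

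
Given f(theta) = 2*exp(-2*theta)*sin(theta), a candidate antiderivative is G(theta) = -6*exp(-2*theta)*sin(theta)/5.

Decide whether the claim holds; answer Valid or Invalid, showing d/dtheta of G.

d/dtheta[G] = (12*sin(theta) - 6*cos(theta))*exp(-2*theta)/5
d/dtheta[G] - f(theta) = (2*sin(theta) - 6*cos(theta))*exp(-2*theta)/5 != 0.

Invalid: d/dtheta[G] - f = (2*sin(theta) - 6*cos(theta))*exp(-2*theta)/5, which is not 0.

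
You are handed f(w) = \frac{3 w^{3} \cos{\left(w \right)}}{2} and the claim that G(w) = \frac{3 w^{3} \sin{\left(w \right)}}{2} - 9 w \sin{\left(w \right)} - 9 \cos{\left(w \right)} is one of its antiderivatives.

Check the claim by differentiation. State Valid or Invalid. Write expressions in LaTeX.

Invalid: d/dw[G] - f = \frac{9 w^{2} \sin{\left(w \right)}}{2} - 9 w \cos{\left(w \right)}, which is not 0.

d/dw[G] = \frac{3 w^{3} \cos{\left(w \right)}}{2} + \frac{9 w^{2} \sin{\left(w \right)}}{2} - 9 w \cos{\left(w \right)}
d/dw[G] - f(w) = \frac{9 w^{2} \sin{\left(w \right)}}{2} - 9 w \cos{\left(w \right)} != 0.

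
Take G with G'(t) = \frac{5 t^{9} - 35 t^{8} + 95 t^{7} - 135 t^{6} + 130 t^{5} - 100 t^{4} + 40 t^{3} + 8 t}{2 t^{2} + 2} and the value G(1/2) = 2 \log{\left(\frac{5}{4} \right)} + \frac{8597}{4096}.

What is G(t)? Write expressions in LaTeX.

The proposed G(t) is checked by its d/dt: the result must match the given G'(t).
A general antiderivative is 5 \left(- \frac{t^{2}}{2} + t\right)^{4} + 2 \log{\left(t^{2} + 1 \right)} + C.
The condition gives C = 2 \log{\left(\frac{5}{4} \right)} + \frac{8597}{4096} - (\frac{405}{4096} + 2 \log{\left(\frac{5}{4} \right)}) = 2.
So G(t) = \frac{5 t^{8}}{16} - \frac{5 t^{7}}{2} + \frac{15 t^{6}}{2} - 10 t^{5} + 5 t^{4} + 2 \log{\left(t^{2} + 1 \right)} + 2.
Check: d/dt[\frac{5 t^{8}}{16} - \frac{5 t^{7}}{2} + \frac{15 t^{6}}{2} - 10 t^{5} + 5 t^{4} + 2 \log{\left(t^{2} + 1 \right)} + 2] = \frac{5 t^{9} - 35 t^{8} + 95 t^{7} - 135 t^{6} + 130 t^{5} - 100 t^{4} + 40 t^{3} + 8 t}{2 t^{2} + 2} = G'(t).

G(t) = \frac{5 t^{8}}{16} - \frac{5 t^{7}}{2} + \frac{15 t^{6}}{2} - 10 t^{5} + 5 t^{4} + 2 \log{\left(t^{2} + 1 \right)} + 2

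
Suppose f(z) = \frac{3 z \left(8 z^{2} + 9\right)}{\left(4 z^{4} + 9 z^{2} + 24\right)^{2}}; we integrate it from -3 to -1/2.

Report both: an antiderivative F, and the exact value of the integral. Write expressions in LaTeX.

Antiderivative: F(z) = - \frac{1}{\frac{8 z^{4}}{3} + 6 z^{2} + 16}; value = - \frac{805}{15158}

f matches the chain-rule pattern g'(h)*h' with inner function h(z) = \frac{2 z^{4}}{3} + \frac{3 z^{2}}{2} + 4; substituting u = h(z) collapses the integral.
F(z) = - \frac{1}{\frac{8 z^{4}}{3} + 6 z^{2} + 16} is an antiderivative of f.
Check: d/dz[- \frac{1}{\frac{8 z^{4}}{3} + 6 z^{2} + 16}] = \frac{24 z^{3} + 27 z}{16 z^{8} + 72 z^{6} + 273 z^{4} + 432 z^{2} + 576}, which equals f(z).
F(-1/2) = - \frac{3}{53}; F(-3) = - \frac{1}{286}.
Integral = F(-1/2) - F(-3) = - \frac{805}{15158}.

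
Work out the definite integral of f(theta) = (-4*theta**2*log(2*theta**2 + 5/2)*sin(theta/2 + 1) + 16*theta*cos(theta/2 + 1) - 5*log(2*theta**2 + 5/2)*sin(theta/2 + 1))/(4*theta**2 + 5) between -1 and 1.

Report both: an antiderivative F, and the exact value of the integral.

Antiderivative: F(theta) = 2*log(2*theta**2 + 5/2)*cos(theta/2 + 1); value = -2*log(9/2)*cos(1/2) + 2*log(9/2)*cos(3/2)

f has the shape u'v + uv' for u = 2*cos(theta/2 + 1) and v = log(2*theta**2 + 5/2) — it is the derivative of the product u*v.
F(theta) = 2*log(2*theta**2 + 5/2)*cos(theta/2 + 1) is an antiderivative of f.
Check: d/dtheta[2*log(2*theta**2 + 5/2)*cos(theta/2 + 1)] = (-4*theta**2*log(2*theta**2 + 5/2)*sin(theta/2 + 1) + 16*theta*cos(theta/2 + 1) - 5*log(2*theta**2 + 5/2)*sin(theta/2 + 1))/(4*theta**2 + 5) = f(theta).
F(1) = 2*log(9/2)*cos(3/2); F(-1) = 2*log(9/2)*cos(1/2).
Integral = F(1) - F(-1) = -2*log(9/2)*cos(1/2) + 2*log(9/2)*cos(3/2).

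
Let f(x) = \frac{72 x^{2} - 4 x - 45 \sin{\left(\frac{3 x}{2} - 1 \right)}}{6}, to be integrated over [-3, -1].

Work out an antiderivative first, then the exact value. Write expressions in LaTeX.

Antiderivative: F(x) = 4 x^{3} - \frac{x^{2}}{3} + 5 \cos{\left(\frac{3 x}{2} - 1 \right)}; value = 5 \cos{\left(\frac{5}{2} \right)} - 5 \cos{\left(\frac{11}{2} \right)} + \frac{320}{3}

An antiderivative F(x) passes only if d/dx[F] lands on f(x) exactly.
F(x) = 4 x^{3} - \frac{x^{2}}{3} + 5 \cos{\left(\frac{3 x}{2} - 1 \right)} is an antiderivative of f.
Check: d/dx[4 x^{3} - \frac{x^{2}}{3} + 5 \cos{\left(\frac{3 x}{2} - 1 \right)}] = 12 x^{2} - \frac{2 x}{3} - \frac{15 \sin{\left(\frac{3 x}{2} - 1 \right)}}{2}, which equals f(x).
F(-1) = - \frac{13}{3} + 5 \cos{\left(\frac{5}{2} \right)}; F(-3) = -111 + 5 \cos{\left(\frac{11}{2} \right)}.
Integral = F(-1) - F(-3) = 5 \cos{\left(\frac{5}{2} \right)} - 5 \cos{\left(\frac{11}{2} \right)} + \frac{320}{3}.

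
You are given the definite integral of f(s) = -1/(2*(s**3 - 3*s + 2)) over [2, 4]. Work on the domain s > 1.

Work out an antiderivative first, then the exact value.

Factor the denominator (2*(s - 1)**2*(s + 2)) and decompose: f = -1/(18*(s + 2)) + 1/(18*(s - 1)) - 1/(6*(s - 1)**2); each piece integrates to a log, atan, or power term.
F(s) = -(-s*log(s - 1) + s*log(s + 2) + log(s - 1) - log(s + 2) - 3)/(18*(s - 1)) is an antiderivative of f.
Check: d/ds[-(-s*log(s - 1) + s*log(s + 2) + log(s - 1) - log(s + 2) - 3)/(18*(s - 1))] = -1/(2*s**3 - 6*s + 4), which equals f(s).
F(4) = -log(6)/18 + 1/18 + log(3)/18; F(2) = 1/6 - log(4)/18.
Integral = F(4) - F(2) = -1/9 - log(6)/18 + log(3)/18 + log(4)/18.

Antiderivative: F(s) = -(-s*log(s - 1) + s*log(s + 2) + log(s - 1) - log(s + 2) - 3)/(18*(s - 1)); value = -1/9 - log(6)/18 + log(3)/18 + log(4)/18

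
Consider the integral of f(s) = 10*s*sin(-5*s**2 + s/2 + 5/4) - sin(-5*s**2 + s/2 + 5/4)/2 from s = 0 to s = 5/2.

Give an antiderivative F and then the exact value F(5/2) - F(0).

Antiderivative: F(s) = cos(-5*s**2 + s/2 + 5/4); value = cos(115/4) - cos(5/4)

The substitution u = -5*s**2 + s/2 + 5/4 works: f is exactly (dF/du)*(du/ds) for that inner function.
F(s) = cos(-5*s**2 + s/2 + 5/4) is an antiderivative of f.
Check: d/ds[cos(-5*s**2 + s/2 + 5/4)] = 10*s*sin(-5*s**2 + s/2 + 5/4) - sin(-5*s**2 + s/2 + 5/4)/2 = f(s).
F(5/2) = cos(115/4); F(0) = cos(5/4).
Integral = F(5/2) - F(0) = cos(115/4) - cos(5/4).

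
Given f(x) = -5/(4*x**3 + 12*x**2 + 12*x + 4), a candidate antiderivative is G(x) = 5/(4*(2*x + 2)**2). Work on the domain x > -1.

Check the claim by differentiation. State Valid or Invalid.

d/dx[G] = -5/(8*x**3 + 24*x**2 + 24*x + 8)
d/dx[G] - f(x) = 5/(8*x**3 + 24*x**2 + 24*x + 8) != 0.

Invalid: d/dx[G] - f = 5/(8*x**3 + 24*x**2 + 24*x + 8), which is not 0.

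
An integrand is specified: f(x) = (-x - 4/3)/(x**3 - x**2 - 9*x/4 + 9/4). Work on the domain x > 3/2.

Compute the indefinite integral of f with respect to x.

F(x) = -17*log(x - 3/2)/9 + 28*log(x - 1)/15 + log(x + 3/2)/45 + C

Factor the denominator (3*(x - 1)*(2*x - 3)*(2*x + 3)) and decompose: f = 2/(45*(2*x + 3)) - 34/(9*(2*x - 3)) + 28/(15*(x - 1)); each piece integrates to a log, atan, or power term.
Check: d/dx[-17*log(x - 3/2)/9 + 28*log(x - 1)/15 + log(x + 3/2)/45] = (-12*x - 16)/(12*x**3 - 12*x**2 - 27*x + 27), which equals f(x).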